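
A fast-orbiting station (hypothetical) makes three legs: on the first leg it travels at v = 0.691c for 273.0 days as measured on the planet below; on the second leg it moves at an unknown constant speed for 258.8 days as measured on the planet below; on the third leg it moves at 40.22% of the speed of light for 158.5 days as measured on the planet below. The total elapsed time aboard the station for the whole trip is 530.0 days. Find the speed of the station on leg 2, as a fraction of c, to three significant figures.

β = 0.689

Leg 1: γ = 1/√(1 − 0.691²) = 1/√0.5225 = 1.383; τ_1 = 273.0/1.383 = 197.3 days.
Leg 2: speed unknown; τ_2 = 258.8/γ_2.
Leg 3: β = 0.4022; γ = 1/√(1 − 0.4022²) = 1/√0.8382 = 1.092; τ_3 = 158.5/1.092 = 145.1 days.
Total proper time: 197.3 + τ_2 + 145.1 = 530.0, so τ_2 = 530.0 − 342.5 = 187.5 days.
γ_2 = 258.8/187.5 = 1.380; β = √(1 − 1/γ²) = √0.4748.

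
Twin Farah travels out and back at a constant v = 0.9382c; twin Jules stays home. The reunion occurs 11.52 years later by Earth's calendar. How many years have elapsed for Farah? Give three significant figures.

τ = 3.99 years

γ = 1/√(1 − 0.9382²) = 1/√0.1198 = 2.889
Farah's clock measures proper time along the trip: τ = Δt/γ = 11.52/2.889 years.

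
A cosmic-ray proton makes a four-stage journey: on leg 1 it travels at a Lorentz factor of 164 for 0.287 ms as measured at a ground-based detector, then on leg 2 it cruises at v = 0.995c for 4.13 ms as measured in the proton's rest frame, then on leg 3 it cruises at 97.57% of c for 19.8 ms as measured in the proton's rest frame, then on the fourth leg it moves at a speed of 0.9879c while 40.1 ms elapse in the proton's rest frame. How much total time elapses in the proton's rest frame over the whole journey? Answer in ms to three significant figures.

τ = 64.0 ms

Leg 1: γ = 164; τ_1 = 0.287/164.0 = 0.001750 ms.
Leg 2: 4.13 ms is already measured in the proton's rest frame.
Leg 3: 19.8 ms is already measured in the proton's rest frame.
Leg 4: 40.1 ms is already measured in the proton's rest frame.
Total: 0.001750 + 4.130 + 19.80 + 40.10 ms.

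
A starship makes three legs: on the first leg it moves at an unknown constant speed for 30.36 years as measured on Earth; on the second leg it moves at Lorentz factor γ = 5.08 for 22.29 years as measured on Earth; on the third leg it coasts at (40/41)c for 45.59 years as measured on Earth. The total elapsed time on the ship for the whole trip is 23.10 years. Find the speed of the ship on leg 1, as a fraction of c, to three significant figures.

β = 0.958

Leg 1: speed unknown; τ_1 = 30.36/γ_1.
Leg 2: γ = 5.08; τ_2 = 22.29/5.080 = 4.388 years.
Leg 3: γ = 1/√(1 − (40/41)²) = 41/9 ≈ 4.556; τ_3 = 45.59/4.556 = 10.01 years.
Total proper time: τ_1 + 4.388 + 10.01 = 23.10, so τ_1 = 23.10 − 14.40 = 8.705 years.
γ_1 = 30.36/8.705 = 3.488; β = √(1 − 1/γ²) = √0.9178.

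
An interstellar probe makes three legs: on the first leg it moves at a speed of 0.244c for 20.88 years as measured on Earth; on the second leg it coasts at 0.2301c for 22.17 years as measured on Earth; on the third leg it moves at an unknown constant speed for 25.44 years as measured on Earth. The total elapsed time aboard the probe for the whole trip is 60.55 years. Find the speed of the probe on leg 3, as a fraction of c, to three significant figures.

β = 0.677

Leg 1: γ = 1/√(1 − 0.244²) = 1/√0.9405 = 1.031; τ_1 = 20.88/1.031 = 20.25 years.
Leg 2: γ = 1/√(1 − 0.2301²) = 1/√0.9471 = 1.028; τ_2 = 22.17/1.028 = 21.58 years.
Leg 3: speed unknown; τ_3 = 25.44/γ_3.
Total proper time: 20.25 + 21.58 + τ_3 = 60.55, so τ_3 = 60.55 − 41.82 = 18.73 years.
γ_3 = 25.44/18.73 = 1.359; β = √(1 − 1/γ²) = √0.4582.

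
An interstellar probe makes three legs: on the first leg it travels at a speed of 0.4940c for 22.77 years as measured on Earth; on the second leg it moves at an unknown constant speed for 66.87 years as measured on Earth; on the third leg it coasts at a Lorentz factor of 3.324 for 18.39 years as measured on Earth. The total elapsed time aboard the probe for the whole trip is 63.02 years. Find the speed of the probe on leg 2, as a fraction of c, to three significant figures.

Leg 1: γ = 1/√(1 − 0.4940²) = 1/√0.7560 = 1.150; τ_1 = 22.77/1.150 = 19.80 years.
Leg 2: speed unknown; τ_2 = 66.87/γ_2.
Leg 3: γ = 3.324; τ_3 = 18.39/3.324 = 5.532 years.
Total proper time: 19.80 + τ_2 + 5.532 = 63.02, so τ_2 = 63.02 − 25.33 = 37.69 years.
γ_2 = 66.87/37.69 = 1.774; β = √(1 − 1/γ²) = √0.6823.

β = 0.826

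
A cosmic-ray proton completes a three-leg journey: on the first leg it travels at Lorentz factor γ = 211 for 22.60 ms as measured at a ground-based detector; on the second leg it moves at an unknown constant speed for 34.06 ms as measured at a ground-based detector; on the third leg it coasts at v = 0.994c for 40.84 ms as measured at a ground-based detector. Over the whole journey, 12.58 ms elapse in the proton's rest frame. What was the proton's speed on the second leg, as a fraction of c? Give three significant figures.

Leg 1: γ = 211; τ_1 = 22.60/211.0 = 0.1071 ms.
Leg 2: speed unknown; τ_2 = 34.06/γ_2.
Leg 3: γ = 1/√(1 − 0.994²) = 1/√0.01196 = 9.142; τ_3 = 40.84/9.142 = 4.467 ms.
Total proper time: 0.1071 + τ_2 + 4.467 = 12.58, so τ_2 = 12.58 − 4.574 = 8.006 ms.
γ_2 = 34.06/8.006 = 4.254; β = √(1 − 1/γ²) = √0.9448.

β = 0.972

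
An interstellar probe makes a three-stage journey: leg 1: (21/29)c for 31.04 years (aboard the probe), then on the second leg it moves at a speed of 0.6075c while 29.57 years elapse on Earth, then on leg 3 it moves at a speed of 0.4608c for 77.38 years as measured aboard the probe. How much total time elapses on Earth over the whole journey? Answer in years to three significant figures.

Δt = 162 years

Leg 1: γ = 1/√(1 − (21/29)²) = 29/20 = 1.450; Δt_1 = 1.450 × 31.04 = 45.01 years.
Leg 2: 29.57 years is already measured on Earth.
Leg 3: γ = 1/√(1 − 0.4608²) = 1/√0.7877 = 1.127; Δt_3 = 1.127 × 77.38 = 87.19 years.
Total: 45.01 + 29.57 + 87.19 years.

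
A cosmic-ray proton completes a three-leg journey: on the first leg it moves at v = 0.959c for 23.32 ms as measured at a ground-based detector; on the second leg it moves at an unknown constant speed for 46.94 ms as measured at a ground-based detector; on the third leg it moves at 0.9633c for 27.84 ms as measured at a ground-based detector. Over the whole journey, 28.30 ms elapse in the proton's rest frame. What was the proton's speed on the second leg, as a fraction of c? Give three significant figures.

Leg 1: γ = 1/√(1 − 0.959²) = 1/√0.08032 = 3.529; τ_1 = 23.32/3.529 = 6.609 ms.
Leg 2: speed unknown; τ_2 = 46.94/γ_2.
Leg 3: γ = 1/√(1 − 0.9633²) = 1/√0.07205 = 3.725; τ_3 = 27.84/3.725 = 7.473 ms.
Total proper time: 6.609 + τ_2 + 7.473 = 28.30, so τ_2 = 28.30 − 14.08 = 14.22 ms.
γ_2 = 46.94/14.22 = 3.301; β = √(1 − 1/γ²) = √0.9083.

β = 0.953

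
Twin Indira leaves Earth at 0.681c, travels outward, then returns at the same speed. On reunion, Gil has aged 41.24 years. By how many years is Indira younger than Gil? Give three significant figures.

γ = 1/√(1 − 0.681²) = 1/√0.5362 = 1.366
Indira's elapsed proper time: τ = 41.24/1.366 = 30.20 years.
Age gap = Δt − τ = 41.24 − 30.20 years.

Δt − τ = 11.0 years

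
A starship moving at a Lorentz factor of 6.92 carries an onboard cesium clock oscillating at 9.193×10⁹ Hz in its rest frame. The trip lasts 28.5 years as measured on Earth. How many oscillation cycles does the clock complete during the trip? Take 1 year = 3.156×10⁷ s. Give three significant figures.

N = 1.19×10¹⁸

γ = 6.92
The oscillator's own cycle count is N = f × τ where τ is the proper time on the ship. τ = Δt/γ = 28.5/6.920 = 4.118 years = 1.300×10⁸ s.
N = 9.193×10⁹ × 1.300×10⁸ = 1.195×10¹⁸.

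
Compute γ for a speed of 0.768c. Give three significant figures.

γ = 1/√(1 − 0.768²) = 1/√0.4102 = 1.561

γ = 1.56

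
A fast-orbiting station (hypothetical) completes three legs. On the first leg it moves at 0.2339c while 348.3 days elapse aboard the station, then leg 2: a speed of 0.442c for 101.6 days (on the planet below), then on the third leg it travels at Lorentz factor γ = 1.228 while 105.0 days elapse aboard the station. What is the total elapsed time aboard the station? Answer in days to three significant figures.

τ = 544 days

Leg 1: 348.3 days is already measured aboard the station.
Leg 2: γ = 1/√(1 − 0.442²) = 1/√0.8046 = 1.115; τ_2 = 101.6/1.115 = 91.14 days.
Leg 3: 105.0 days is already measured aboard the station.
Total: 348.3 + 91.14 + 105.0 days.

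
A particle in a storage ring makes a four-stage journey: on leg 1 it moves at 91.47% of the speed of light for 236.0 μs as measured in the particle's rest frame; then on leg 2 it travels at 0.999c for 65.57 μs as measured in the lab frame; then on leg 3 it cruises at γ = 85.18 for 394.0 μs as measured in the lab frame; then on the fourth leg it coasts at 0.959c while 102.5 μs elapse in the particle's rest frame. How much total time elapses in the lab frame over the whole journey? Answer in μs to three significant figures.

Δt = 1410 μs

Leg 1: β = 0.9147; γ = 1/√(1 − 0.9147²) = 1/√0.1633 = 2.474; Δt_1 = 2.474 × 236.0 = 584.0 μs.
Leg 2: 65.57 μs is already measured in the lab frame.
Leg 3: 394.0 μs is already measured in the lab frame.
Leg 4: γ = 1/√(1 − 0.959²) = 1/√0.08032 = 3.529; Δt_4 = 3.529 × 102.5 = 361.7 μs.
Total: 584.0 + 65.57 + 394.0 + 361.7 μs.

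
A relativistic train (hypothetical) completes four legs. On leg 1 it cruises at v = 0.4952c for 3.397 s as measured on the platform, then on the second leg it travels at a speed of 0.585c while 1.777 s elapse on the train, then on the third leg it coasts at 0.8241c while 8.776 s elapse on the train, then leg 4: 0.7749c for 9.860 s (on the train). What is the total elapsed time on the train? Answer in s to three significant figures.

Leg 1: γ = 1/√(1 − 0.4952²) = 1/√0.7548 = 1.151; τ_1 = 3.397/1.151 = 2.951 s.
Leg 2: 1.777 s is already measured on the train.
Leg 3: 8.776 s is already measured on the train.
Leg 4: 9.860 s is already measured on the train.
Total: 2.951 + 1.777 + 8.776 + 9.860 s.

τ = 23.4 s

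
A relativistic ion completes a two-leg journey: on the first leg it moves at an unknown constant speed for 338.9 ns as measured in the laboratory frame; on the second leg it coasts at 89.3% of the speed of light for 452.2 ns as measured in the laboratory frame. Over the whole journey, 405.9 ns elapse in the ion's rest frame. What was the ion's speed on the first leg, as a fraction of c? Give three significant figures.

β = 0.802

Leg 1: speed unknown; τ_1 = 338.9/γ_1.
Leg 2: β = 0.893; γ = 1/√(1 − 0.893²) = 1/√0.2026 = 2.222; τ_2 = 452.2/2.222 = 203.5 ns.
Total proper time: τ_1 + 203.5 = 405.9, so τ_1 = 405.9 − 203.5 = 202.4 ns.
γ_1 = 338.9/202.4 = 1.675; β = √(1 − 1/γ²) = √0.6434.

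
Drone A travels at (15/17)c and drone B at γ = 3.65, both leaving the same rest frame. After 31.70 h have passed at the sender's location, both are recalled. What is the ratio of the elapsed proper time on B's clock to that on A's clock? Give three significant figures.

A: γ = 1/√(1 − (15/17)²) = 17/8 = 2.125. B: γ = 3.65.
τ_A/τ_B = γ_B/γ_A = 3.650/2.125 = 1.718, so τ_B/τ_A = 0.5822.

τ_B/τ_A = 0.582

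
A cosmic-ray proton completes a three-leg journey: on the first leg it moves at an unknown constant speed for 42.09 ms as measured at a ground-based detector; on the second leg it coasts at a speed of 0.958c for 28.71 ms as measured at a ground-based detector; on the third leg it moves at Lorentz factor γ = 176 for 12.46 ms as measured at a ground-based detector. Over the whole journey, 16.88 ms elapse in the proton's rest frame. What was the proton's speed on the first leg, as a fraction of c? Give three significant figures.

Leg 1: speed unknown; τ_1 = 42.09/γ_1.
Leg 2: γ = 1/√(1 − 0.958²) = 1/√0.08224 = 3.487; τ_2 = 28.71/3.487 = 8.233 ms.
Leg 3: γ = 176; τ_3 = 12.46/176.0 = 0.07080 ms.
Total proper time: τ_1 + 8.233 + 0.07080 = 16.88, so τ_1 = 16.88 − 8.304 = 8.576 ms.
γ_1 = 42.09/8.576 = 4.908; β = √(1 − 1/γ²) = √0.9585.

β = 0.979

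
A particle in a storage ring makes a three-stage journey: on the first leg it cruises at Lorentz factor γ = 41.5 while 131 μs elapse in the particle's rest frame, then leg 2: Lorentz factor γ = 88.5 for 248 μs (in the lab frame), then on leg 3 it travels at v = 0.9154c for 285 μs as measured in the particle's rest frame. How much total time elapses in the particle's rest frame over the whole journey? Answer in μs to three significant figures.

Leg 1: 131 μs is already measured in the particle's rest frame.
Leg 2: γ = 88.5; τ_2 = 248/88.50 = 2.802 μs.
Leg 3: 285 μs is already measured in the particle's rest frame.
Total: 131.0 + 2.802 + 285.0 μs.

τ = 419 μs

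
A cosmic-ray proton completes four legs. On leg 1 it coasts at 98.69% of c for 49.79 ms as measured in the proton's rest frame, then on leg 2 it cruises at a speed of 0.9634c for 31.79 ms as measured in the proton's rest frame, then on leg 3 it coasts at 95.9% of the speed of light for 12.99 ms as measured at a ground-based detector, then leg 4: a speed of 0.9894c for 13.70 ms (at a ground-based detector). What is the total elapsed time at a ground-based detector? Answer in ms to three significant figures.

Δt = 454 ms

Leg 1: β = 0.9869; γ = 1/√(1 − 0.9869²) = 1/√0.02603 = 6.198; Δt_1 = 6.198 × 49.79 = 308.6 ms.
Leg 2: γ = 1/√(1 − 0.9634²) = 1/√0.07186 = 3.730; Δt_2 = 3.730 × 31.79 = 118.6 ms.
Leg 3: 12.99 ms is already measured at a ground-based detector.
Leg 4: 13.70 ms is already measured at a ground-based detector.
Total: 308.6 + 118.6 + 12.99 + 13.70 ms.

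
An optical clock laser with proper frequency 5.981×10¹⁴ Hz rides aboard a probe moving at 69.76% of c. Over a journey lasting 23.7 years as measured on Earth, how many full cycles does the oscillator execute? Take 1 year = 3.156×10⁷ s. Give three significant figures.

N = 3.21×10²³

β = 0.6976; γ = 1/√(1 − 0.6976²) = 1/√0.5134 = 1.396
The oscillator's own cycle count is N = f × τ where τ is the proper time aboard the probe. τ = Δt/γ = 23.7/1.396 = 16.98 years = 5.359×10⁸ s.
N = 5.981×10¹⁴ × 5.359×10⁸ = 3.205×10²³.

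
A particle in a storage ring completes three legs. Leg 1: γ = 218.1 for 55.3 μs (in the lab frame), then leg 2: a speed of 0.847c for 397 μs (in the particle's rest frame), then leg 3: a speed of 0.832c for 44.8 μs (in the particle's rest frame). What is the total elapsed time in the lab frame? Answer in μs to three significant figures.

Δt = 883 μs

Leg 1: 55.3 μs is already measured in the lab frame.
Leg 2: γ = 1/√(1 − 0.847²) = 1/√0.2826 = 1.881; Δt_2 = 1.881 × 397 = 746.8 μs.
Leg 3: γ = 1/√(1 − 0.832²) = 1/√0.3078 = 1.803; Δt_3 = 1.803 × 44.8 = 80.75 μs.
Total: 55.30 + 746.8 + 80.75 μs.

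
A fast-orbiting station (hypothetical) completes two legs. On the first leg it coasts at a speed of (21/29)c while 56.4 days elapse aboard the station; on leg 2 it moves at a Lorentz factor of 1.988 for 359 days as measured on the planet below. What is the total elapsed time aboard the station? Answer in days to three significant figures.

Leg 1: 56.4 days is already measured aboard the station.
Leg 2: γ = 1.988; τ_2 = 359/1.988 = 180.6 days.
Total: 56.40 + 180.6 days.

τ = 237 days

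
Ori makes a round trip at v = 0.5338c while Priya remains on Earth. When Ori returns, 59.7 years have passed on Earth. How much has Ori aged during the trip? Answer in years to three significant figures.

τ = 50.5 years

γ = 1/√(1 − 0.5338²) = 1/√0.7151 = 1.183
Ori's clock measures proper time along the trip: τ = Δt/γ = 59.7/1.183 years.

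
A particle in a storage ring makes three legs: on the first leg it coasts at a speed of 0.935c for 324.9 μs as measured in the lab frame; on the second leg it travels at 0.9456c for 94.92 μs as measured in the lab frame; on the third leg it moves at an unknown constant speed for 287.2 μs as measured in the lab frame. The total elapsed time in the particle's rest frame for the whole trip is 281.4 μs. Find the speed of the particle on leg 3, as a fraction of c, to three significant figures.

Leg 1: γ = 1/√(1 − 0.935²) = 1/√0.1258 = 2.820; τ_1 = 324.9/2.820 = 115.2 μs.
Leg 2: γ = 1/√(1 − 0.9456²) = 1/√0.1058 = 3.074; τ_2 = 94.92/3.074 = 30.88 μs.
Leg 3: speed unknown; τ_3 = 287.2/γ_3.
Total proper time: 115.2 + 30.88 + τ_3 = 281.4, so τ_3 = 281.4 − 146.1 = 135.3 μs.
γ_3 = 287.2/135.3 = 2.123; β = √(1 − 1/γ²) = √0.7781.

β = 0.882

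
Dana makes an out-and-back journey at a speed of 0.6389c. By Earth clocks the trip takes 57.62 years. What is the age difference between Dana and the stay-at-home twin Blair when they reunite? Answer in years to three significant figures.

Δt − τ = 13.3 years

γ = 1/√(1 − 0.6389²) = 1/√0.5918 = 1.300
Dana's elapsed proper time: τ = 57.62/1.300 = 44.33 years.
Age gap = Δt − τ = 57.62 − 44.33 years.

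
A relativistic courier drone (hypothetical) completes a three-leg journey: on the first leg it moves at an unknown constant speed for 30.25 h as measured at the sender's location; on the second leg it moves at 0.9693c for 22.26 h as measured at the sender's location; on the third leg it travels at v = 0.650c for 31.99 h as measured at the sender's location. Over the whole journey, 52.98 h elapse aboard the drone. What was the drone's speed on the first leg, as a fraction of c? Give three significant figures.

Leg 1: speed unknown; τ_1 = 30.25/γ_1.
Leg 2: γ = 1/√(1 − 0.9693²) = 1/√0.06046 = 4.067; τ_2 = 22.26/4.067 = 5.473 h.
Leg 3: γ = 1/√(1 − 0.650²) = 1/√0.5775 = 1.316; τ_3 = 31.99/1.316 = 24.31 h.
Total proper time: τ_1 + 5.473 + 24.31 = 52.98, so τ_1 = 52.98 − 29.78 = 23.20 h.
γ_1 = 30.25/23.20 = 1.304; β = √(1 − 1/γ²) = √0.4120.

β = 0.642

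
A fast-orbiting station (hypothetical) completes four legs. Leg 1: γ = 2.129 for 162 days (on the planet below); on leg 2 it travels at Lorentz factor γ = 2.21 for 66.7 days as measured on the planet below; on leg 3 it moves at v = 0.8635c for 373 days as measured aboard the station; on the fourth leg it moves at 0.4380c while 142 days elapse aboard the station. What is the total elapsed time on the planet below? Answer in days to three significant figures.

Leg 1: 162 days is already measured on the planet below.
Leg 2: 66.7 days is already measured on the planet below.
Leg 3: γ = 1/√(1 − 0.8635²) = 1/√0.2544 = 1.983; Δt_3 = 1.983 × 373 = 739.6 days.
Leg 4: γ = 1/√(1 − 0.4380²) = 1/√0.8082 = 1.112; Δt_4 = 1.112 × 142 = 158.0 days.
Total: 162.0 + 66.70 + 739.6 + 158.0 days.

Δt = 1130 days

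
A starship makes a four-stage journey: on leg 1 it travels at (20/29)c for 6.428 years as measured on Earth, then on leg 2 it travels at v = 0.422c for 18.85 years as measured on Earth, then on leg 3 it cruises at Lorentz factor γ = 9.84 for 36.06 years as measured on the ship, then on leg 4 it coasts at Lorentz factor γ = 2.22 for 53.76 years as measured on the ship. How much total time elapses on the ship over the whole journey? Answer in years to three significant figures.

Leg 1: γ = 1/√(1 − (20/29)²) = 29/21 ≈ 1.381; τ_1 = 6.428/1.381 = 4.655 years.
Leg 2: γ = 1/√(1 − 0.422²) = 1/√0.8219 = 1.103; τ_2 = 18.85/1.103 = 17.09 years.
Leg 3: 36.06 years is already measured on the ship.
Leg 4: 53.76 years is already measured on the ship.
Total: 4.655 + 17.09 + 36.06 + 53.76 years.

τ = 112 years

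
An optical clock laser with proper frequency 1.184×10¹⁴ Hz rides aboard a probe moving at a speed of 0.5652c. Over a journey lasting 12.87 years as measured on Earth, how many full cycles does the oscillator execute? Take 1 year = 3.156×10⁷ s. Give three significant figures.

γ = 1/√(1 − 0.5652²) = 1/√0.6805 = 1.212
The oscillator's own cycle count is N = f × τ where τ is the proper time aboard the probe. τ = Δt/γ = 12.87/1.212 = 10.62 years = 3.351×10⁸ s.
N = 1.184×10¹⁴ × 3.351×10⁸ = 3.967×10²².

N = 3.97×10²²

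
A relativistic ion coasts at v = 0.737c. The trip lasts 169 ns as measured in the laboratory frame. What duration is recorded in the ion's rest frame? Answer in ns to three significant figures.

τ = 114 ns

γ = 1/√(1 − 0.737²) = 1/√0.4568 = 1.480
The interval measured in the laboratory frame is the dilated one; the clock in the ion's rest frame measures the proper time τ = Δt/γ = 169/1.480 ns.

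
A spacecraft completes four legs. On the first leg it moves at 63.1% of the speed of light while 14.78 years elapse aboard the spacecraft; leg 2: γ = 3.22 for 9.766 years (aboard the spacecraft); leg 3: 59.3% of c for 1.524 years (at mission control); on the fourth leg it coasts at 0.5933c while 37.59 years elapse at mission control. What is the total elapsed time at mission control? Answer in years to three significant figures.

Δt = 89.6 years

Leg 1: β = 0.631; γ = 1/√(1 − 0.631²) = 1/√0.6018 = 1.289; Δt_1 = 1.289 × 14.78 = 19.05 years.
Leg 2: γ = 3.22; Δt_2 = 3.220 × 9.766 = 31.45 years.
Leg 3: 1.524 years is already measured at mission control.
Leg 4: 37.59 years is already measured at mission control.
Total: 19.05 + 31.45 + 1.524 + 37.59 years.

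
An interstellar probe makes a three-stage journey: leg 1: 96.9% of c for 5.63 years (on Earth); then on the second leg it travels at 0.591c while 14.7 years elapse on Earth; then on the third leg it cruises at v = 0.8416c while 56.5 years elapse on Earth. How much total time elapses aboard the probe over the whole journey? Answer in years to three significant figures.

τ = 43.8 years

Leg 1: β = 0.969; γ = 1/√(1 − 0.969²) = 1/√0.06104 = 4.048; τ_1 = 5.63/4.048 = 1.391 years.
Leg 2: γ = 1/√(1 − 0.591²) = 1/√0.6507 = 1.240; τ_2 = 14.7/1.240 = 11.86 years.
Leg 3: γ = 1/√(1 − 0.8416²) = 1/√0.2917 = 1.852; τ_3 = 56.5/1.852 = 30.52 years.
Total: 1.391 + 11.86 + 30.52 years.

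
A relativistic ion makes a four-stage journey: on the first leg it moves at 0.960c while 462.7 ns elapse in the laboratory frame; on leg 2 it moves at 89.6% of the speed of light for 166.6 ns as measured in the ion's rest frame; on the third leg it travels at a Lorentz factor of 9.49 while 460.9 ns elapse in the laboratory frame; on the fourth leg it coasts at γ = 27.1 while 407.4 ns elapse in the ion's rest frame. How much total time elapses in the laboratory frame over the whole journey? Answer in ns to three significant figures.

Leg 1: 462.7 ns is already measured in the laboratory frame.
Leg 2: β = 0.896; γ = 1/√(1 − 0.896²) = 1/√0.1972 = 2.252; Δt_2 = 2.252 × 166.6 = 375.2 ns.
Leg 3: 460.9 ns is already measured in the laboratory frame.
Leg 4: γ = 27.1; Δt_4 = 27.10 × 407.4 = 1.104×10⁴ ns.
Total: 462.7 + 375.2 + 460.9 + 1.104×10⁴ ns.

Δt = 1.23×10⁴ ns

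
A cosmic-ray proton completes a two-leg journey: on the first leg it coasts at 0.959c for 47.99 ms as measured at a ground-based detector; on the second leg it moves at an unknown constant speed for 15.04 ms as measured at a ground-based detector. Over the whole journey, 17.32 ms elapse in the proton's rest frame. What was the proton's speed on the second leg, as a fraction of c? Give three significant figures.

β = 0.969

Leg 1: γ = 1/√(1 − 0.959²) = 1/√0.08032 = 3.529; τ_1 = 47.99/3.529 = 13.60 ms.
Leg 2: speed unknown; τ_2 = 15.04/γ_2.
Total proper time: 13.60 + τ_2 = 17.32, so τ_2 = 17.32 − 13.60 = 3.719 ms.
γ_2 = 15.04/3.719 = 4.044; β = √(1 − 1/γ²) = √0.9388.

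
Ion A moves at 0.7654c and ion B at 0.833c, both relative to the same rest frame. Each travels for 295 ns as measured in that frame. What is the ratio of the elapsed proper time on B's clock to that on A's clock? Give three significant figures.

A: γ = 1/√(1 − 0.7654²) = 1/√0.4142 = 1.554. B: γ = 1/√(1 − 0.833²) = 1/√0.3061 = 1.807.
τ_A/τ_B = γ_B/γ_A = 1.807/1.554 = 1.163, so τ_B/τ_A = 0.8597.

τ_B/τ_A = 0.860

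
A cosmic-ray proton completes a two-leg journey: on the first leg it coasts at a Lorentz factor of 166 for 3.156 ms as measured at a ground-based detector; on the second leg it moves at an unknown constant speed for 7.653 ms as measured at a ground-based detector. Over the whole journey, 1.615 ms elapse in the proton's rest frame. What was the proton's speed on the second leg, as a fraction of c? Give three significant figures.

β = 0.978

Leg 1: γ = 166; τ_1 = 3.156/166.0 = 0.01901 ms.
Leg 2: speed unknown; τ_2 = 7.653/γ_2.
Total proper time: 0.01901 + τ_2 = 1.615, so τ_2 = 1.615 − 0.01901 = 1.596 ms.
γ_2 = 7.653/1.596 = 4.795; β = √(1 − 1/γ²) = √0.9565.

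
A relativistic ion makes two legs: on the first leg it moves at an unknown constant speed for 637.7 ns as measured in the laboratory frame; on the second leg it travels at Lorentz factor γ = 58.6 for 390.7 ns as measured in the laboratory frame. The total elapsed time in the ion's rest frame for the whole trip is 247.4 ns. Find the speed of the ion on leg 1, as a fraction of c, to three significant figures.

β = 0.926

Leg 1: speed unknown; τ_1 = 637.7/γ_1.
Leg 2: γ = 58.6; τ_2 = 390.7/58.60 = 6.667 ns.
Total proper time: τ_1 + 6.667 = 247.4, so τ_1 = 247.4 − 6.667 = 240.7 ns.
γ_1 = 637.7/240.7 = 2.649; β = √(1 − 1/γ²) = √0.8575.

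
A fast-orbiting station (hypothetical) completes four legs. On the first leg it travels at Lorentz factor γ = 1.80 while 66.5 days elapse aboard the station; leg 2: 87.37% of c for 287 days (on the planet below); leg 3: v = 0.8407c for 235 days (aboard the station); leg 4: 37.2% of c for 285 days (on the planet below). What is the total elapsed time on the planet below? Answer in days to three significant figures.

Δt = 1130 days

Leg 1: γ = 1.80; Δt_1 = 1.800 × 66.5 = 119.7 days.
Leg 2: 287 days is already measured on the planet below.
Leg 3: γ = 1/√(1 − 0.8407²) = 1/√0.2932 = 1.847; Δt_3 = 1.847 × 235 = 434.0 days.
Leg 4: 285 days is already measured on the planet below.
Total: 119.7 + 287.0 + 434.0 + 285.0 days.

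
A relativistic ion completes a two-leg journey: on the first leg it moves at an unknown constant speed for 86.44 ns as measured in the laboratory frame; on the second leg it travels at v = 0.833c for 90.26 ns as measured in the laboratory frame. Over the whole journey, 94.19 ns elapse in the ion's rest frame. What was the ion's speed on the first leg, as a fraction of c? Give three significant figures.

Leg 1: speed unknown; τ_1 = 86.44/γ_1.
Leg 2: γ = 1/√(1 − 0.833²) = 1/√0.3061 = 1.807; τ_2 = 90.26/1.807 = 49.94 ns.
Total proper time: τ_1 + 49.94 = 94.19, so τ_1 = 94.19 − 49.94 = 44.25 ns.
γ_1 = 86.44/44.25 = 1.953; β = √(1 − 1/γ²) = √0.7379.

β = 0.859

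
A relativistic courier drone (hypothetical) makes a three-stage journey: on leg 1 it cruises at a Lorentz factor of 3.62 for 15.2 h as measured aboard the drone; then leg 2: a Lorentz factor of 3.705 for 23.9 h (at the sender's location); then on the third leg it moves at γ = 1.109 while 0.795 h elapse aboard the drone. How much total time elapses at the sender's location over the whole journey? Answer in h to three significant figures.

Δt = 79.8 h

Leg 1: γ = 3.62; Δt_1 = 3.620 × 15.2 = 55.02 h.
Leg 2: 23.9 h is already measured at the sender's location.
Leg 3: γ = 1.109; Δt_3 = 1.109 × 0.795 = 0.8817 h.
Total: 55.02 + 23.90 + 0.8817 h.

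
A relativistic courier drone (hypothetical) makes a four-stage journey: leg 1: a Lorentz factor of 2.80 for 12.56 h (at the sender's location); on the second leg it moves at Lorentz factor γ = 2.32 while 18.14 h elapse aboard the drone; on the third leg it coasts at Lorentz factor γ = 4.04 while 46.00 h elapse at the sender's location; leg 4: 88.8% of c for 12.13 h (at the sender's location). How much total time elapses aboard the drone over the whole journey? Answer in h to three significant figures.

τ = 39.6 h

Leg 1: γ = 2.80; τ_1 = 12.56/2.800 = 4.486 h.
Leg 2: 18.14 h is already measured aboard the drone.
Leg 3: γ = 4.04; τ_3 = 46.00/4.040 = 11.39 h.
Leg 4: β = 0.888; γ = 1/√(1 − 0.888²) = 1/√0.2115 = 2.175; τ_4 = 12.13/2.175 = 5.578 h.
Total: 4.486 + 18.14 + 11.39 + 5.578 h.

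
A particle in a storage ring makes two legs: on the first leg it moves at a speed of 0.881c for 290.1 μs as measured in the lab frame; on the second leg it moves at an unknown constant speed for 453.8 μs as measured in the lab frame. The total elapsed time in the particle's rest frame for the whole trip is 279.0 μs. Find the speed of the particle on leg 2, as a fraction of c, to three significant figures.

Leg 1: γ = 1/√(1 − 0.881²) = 1/√0.2238 = 2.114; τ_1 = 290.1/2.114 = 137.3 μs.
Leg 2: speed unknown; τ_2 = 453.8/γ_2.
Total proper time: 137.3 + τ_2 = 279.0, so τ_2 = 279.0 − 137.3 = 141.7 μs.
γ_2 = 453.8/141.7 = 3.201; β = √(1 − 1/γ²) = √0.9024.

β = 0.950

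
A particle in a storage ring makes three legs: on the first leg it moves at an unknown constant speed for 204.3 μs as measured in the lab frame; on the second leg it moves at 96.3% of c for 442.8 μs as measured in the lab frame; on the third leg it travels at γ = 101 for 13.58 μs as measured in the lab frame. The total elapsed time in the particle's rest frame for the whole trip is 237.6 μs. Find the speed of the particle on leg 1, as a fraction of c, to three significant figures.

β = 0.816

Leg 1: speed unknown; τ_1 = 204.3/γ_1.
Leg 2: β = 0.963; γ = 1/√(1 − 0.963²) = 1/√0.07263 = 3.711; τ_2 = 442.8/3.711 = 119.3 μs.
Leg 3: γ = 101; τ_3 = 13.58/101.0 = 0.1345 μs.
Total proper time: τ_1 + 119.3 + 0.1345 = 237.6, so τ_1 = 237.6 − 119.5 = 118.1 μs.
γ_1 = 204.3/118.1 = 1.729; β = √(1 − 1/γ²) = √0.6657.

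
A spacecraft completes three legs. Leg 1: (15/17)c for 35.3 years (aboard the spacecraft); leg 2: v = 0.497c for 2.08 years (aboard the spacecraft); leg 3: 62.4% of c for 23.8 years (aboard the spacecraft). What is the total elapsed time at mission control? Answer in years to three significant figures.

Δt = 108 years

Leg 1: γ = 1/√(1 − (15/17)²) = 17/8 = 2.125; Δt_1 = 2.125 × 35.3 = 75.01 years.
Leg 2: γ = 1/√(1 − 0.497²) = 1/√0.7530 = 1.152; Δt_2 = 1.152 × 2.08 = 2.397 years.
Leg 3: β = 0.624; γ = 1/√(1 − 0.624²) = 1/√0.6106 = 1.280; Δt_3 = 1.280 × 23.8 = 30.46 years.
Total: 75.01 + 2.397 + 30.46 years.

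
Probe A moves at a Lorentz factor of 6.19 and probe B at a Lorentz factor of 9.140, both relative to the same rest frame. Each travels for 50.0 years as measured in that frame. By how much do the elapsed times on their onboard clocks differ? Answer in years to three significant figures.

|τ_A − τ_B| = 2.61 years

A: γ = 6.19; τ_A = 50.0/6.190 = 8.078 years.
B: γ = 9.140; τ_B = 50.0/9.140 = 5.470 years.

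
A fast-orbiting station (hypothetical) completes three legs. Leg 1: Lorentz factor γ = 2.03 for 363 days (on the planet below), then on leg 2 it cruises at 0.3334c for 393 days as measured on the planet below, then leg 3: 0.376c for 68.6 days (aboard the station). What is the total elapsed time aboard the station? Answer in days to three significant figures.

τ = 618 days

Leg 1: γ = 2.03; τ_1 = 363/2.030 = 178.8 days.
Leg 2: γ = 1/√(1 − 0.3334²) = 1/√0.8888 = 1.061; τ_2 = 393/1.061 = 370.5 days.
Leg 3: 68.6 days is already measured aboard the station.
Total: 178.8 + 370.5 + 68.60 days.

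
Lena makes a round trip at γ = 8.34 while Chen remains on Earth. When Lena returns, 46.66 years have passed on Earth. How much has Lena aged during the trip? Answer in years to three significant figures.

γ = 8.34
Lena's clock measures proper time along the trip: τ = Δt/γ = 46.66/8.340 years.

τ = 5.59 years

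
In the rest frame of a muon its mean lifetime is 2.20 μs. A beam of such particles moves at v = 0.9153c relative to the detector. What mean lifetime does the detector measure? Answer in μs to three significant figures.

γ = 1/√(1 − 0.9153²) = 1/√0.1622 = 2.483
The rest-frame lifetime is the proper time; the lab measures the dilated interval Δt = γτ₀ = 2.483 × 2.20 μs.

Δt = 5.46 μs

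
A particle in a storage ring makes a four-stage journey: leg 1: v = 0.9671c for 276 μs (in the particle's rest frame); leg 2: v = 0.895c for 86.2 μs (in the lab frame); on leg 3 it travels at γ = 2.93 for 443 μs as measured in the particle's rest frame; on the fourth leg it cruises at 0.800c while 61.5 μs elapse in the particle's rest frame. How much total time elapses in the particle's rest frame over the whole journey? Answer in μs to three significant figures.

τ = 819 μs

Leg 1: 276 μs is already measured in the particle's rest frame.
Leg 2: γ = 1/√(1 − 0.895²) = 1/√0.1990 = 2.242; τ_2 = 86.2/2.242 = 38.45 μs.
Leg 3: 443 μs is already measured in the particle's rest frame.
Leg 4: 61.5 μs is already measured in the particle's rest frame.
Total: 276.0 + 38.45 + 443.0 + 61.50 μs.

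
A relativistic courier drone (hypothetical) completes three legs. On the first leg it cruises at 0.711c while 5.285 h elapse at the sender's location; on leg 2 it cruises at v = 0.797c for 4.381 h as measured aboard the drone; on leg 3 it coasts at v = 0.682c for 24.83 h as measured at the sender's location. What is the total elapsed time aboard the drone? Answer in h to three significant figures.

Leg 1: γ = 1/√(1 − 0.711²) = 1/√0.4945 = 1.422; τ_1 = 5.285/1.422 = 3.716 h.
Leg 2: 4.381 h is already measured aboard the drone.
Leg 3: γ = 1/√(1 − 0.682²) = 1/√0.5349 = 1.367; τ_3 = 24.83/1.367 = 18.16 h.
Total: 3.716 + 4.381 + 18.16 h.

τ = 26.3 h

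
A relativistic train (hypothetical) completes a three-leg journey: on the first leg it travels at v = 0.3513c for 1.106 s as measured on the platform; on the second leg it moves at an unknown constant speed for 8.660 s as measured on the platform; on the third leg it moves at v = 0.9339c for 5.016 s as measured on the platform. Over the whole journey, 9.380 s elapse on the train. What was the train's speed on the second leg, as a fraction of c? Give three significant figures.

β = 0.654

Leg 1: γ = 1/√(1 − 0.3513²) = 1/√0.8766 = 1.068; τ_1 = 1.106/1.068 = 1.036 s.
Leg 2: speed unknown; τ_2 = 8.660/γ_2.
Leg 3: γ = 1/√(1 − 0.9339²) = 1/√0.1278 = 2.797; τ_3 = 5.016/2.797 = 1.793 s.
Total proper time: 1.036 + τ_2 + 1.793 = 9.380, so τ_2 = 9.380 − 2.829 = 6.551 s.
γ_2 = 8.660/6.551 = 1.322; β = √(1 − 1/γ²) = √0.4277.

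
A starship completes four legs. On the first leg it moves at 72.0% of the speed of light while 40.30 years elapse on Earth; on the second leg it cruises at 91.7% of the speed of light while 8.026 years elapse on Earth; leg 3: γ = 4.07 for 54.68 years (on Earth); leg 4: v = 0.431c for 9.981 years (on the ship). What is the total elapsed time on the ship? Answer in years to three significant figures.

Leg 1: β = 0.720; γ = 1/√(1 − 0.720²) = 1/√0.4816 = 1.441; τ_1 = 40.30/1.441 = 27.97 years.
Leg 2: β = 0.917; γ = 1/√(1 − 0.917²) = 1/√0.1591 = 2.507; τ_2 = 8.026/2.507 = 3.201 years.
Leg 3: γ = 4.07; τ_3 = 54.68/4.070 = 13.43 years.
Leg 4: 9.981 years is already measured on the ship.
Total: 27.97 + 3.201 + 13.43 + 9.981 years.

τ = 54.6 years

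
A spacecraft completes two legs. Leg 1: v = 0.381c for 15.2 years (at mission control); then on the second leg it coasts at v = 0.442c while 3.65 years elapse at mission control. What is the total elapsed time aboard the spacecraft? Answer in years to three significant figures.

τ = 17.3 years

Leg 1: γ = 1/√(1 − 0.381²) = 1/√0.8548 = 1.082; τ_1 = 15.2/1.082 = 14.05 years.
Leg 2: γ = 1/√(1 − 0.442²) = 1/√0.8046 = 1.115; τ_2 = 3.65/1.115 = 3.274 years.
Total: 14.05 + 3.274 years.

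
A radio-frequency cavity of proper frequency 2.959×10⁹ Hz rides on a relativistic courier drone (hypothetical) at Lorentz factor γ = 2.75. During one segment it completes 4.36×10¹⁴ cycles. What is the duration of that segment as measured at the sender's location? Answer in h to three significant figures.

Δt = 113 h

γ = 2.75
Proper time for N cycles: τ = N/f = 4.36×10¹⁴/(2.959×10⁹) = 1.473×10⁵ s = 40.93 h.
Lab-frame duration Δt = γτ = 2.750 × 40.93 = 112.6 h.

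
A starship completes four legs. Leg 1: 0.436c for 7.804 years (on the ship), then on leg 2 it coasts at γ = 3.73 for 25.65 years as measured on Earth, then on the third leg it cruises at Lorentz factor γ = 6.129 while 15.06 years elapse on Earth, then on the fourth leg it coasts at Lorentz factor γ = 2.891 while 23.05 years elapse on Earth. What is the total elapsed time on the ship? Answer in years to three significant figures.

τ = 25.1 years

Leg 1: 7.804 years is already measured on the ship.
Leg 2: γ = 3.73; τ_2 = 25.65/3.730 = 6.877 years.
Leg 3: γ = 6.129; τ_3 = 15.06/6.129 = 2.457 years.
Leg 4: γ = 2.891; τ_4 = 23.05/2.891 = 7.973 years.
Total: 7.804 + 6.877 + 2.457 + 7.973 years.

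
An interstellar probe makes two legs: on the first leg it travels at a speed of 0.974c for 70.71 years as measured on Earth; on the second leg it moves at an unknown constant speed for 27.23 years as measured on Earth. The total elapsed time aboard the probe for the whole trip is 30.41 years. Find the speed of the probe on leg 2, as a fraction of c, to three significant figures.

Leg 1: γ = 1/√(1 − 0.974²) = 1/√0.05132 = 4.414; τ_1 = 70.71/4.414 = 16.02 years.
Leg 2: speed unknown; τ_2 = 27.23/γ_2.
Total proper time: 16.02 + τ_2 = 30.41, so τ_2 = 30.41 − 16.02 = 14.39 years.
γ_2 = 27.23/14.39 = 1.892; β = √(1 − 1/γ²) = √0.7207.

β = 0.849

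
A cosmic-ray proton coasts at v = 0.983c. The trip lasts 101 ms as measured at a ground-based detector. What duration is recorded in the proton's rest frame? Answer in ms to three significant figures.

γ = 1/√(1 − 0.983²) = 1/√0.03371 = 5.446
The interval measured at a ground-based detector is the dilated one; the clock in the proton's rest frame measures the proper time τ = Δt/γ = 101/5.446 ms.

τ = 18.5 ms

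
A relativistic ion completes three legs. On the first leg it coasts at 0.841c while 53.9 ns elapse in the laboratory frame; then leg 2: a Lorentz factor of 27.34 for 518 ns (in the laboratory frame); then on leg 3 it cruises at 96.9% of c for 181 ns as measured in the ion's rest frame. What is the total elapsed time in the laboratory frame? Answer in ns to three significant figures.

Δt = 1300 ns

Leg 1: 53.9 ns is already measured in the laboratory frame.
Leg 2: 518 ns is already measured in the laboratory frame.
Leg 3: β = 0.969; γ = 1/√(1 − 0.969²) = 1/√0.06104 = 4.048; Δt_3 = 4.048 × 181 = 732.6 ns.
Total: 53.90 + 518.0 + 732.6 ns.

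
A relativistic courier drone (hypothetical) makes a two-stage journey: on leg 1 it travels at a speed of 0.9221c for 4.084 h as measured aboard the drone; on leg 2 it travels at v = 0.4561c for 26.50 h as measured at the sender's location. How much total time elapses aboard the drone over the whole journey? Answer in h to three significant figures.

τ = 27.7 h

Leg 1: 4.084 h is already measured aboard the drone.
Leg 2: γ = 1/√(1 − 0.4561²) = 1/√0.7920 = 1.124; τ_2 = 26.50/1.124 = 23.58 h.
Total: 4.084 + 23.58 h.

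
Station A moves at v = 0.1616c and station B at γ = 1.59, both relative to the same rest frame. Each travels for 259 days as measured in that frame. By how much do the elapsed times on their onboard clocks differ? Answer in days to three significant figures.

|τ_A − τ_B| = 92.7 days

A: γ = 1/√(1 − 0.1616²) = 1/√0.9739 = 1.013; τ_A = 259/1.013 = 255.6 days.
B: γ = 1.59; τ_B = 259/1.590 = 162.9 days.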